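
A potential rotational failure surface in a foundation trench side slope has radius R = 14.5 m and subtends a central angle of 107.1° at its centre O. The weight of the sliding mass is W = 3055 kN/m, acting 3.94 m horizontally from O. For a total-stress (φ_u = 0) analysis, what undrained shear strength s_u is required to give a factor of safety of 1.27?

FS = s_u·L_a·R / (W·d), so s_u = FS·W·d / (L_a·R).
Arc length L_a = R·θ = 14.5·(107.1°·π/180) = 14.5·1.8692 = 27.10 m
s_u = 1.27·3055·3.94 / (27.10·14.5) = 15286.6 / 393.01 = 38.90 kPa

s_u = 38.9 kPa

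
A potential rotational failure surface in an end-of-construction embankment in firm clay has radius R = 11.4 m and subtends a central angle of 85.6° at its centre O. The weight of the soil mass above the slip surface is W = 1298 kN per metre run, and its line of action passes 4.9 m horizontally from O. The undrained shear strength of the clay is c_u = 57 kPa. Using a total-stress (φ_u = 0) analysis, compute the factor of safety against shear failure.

Taking moments about the centre O, the resisting moment is provided by the undrained shear strength acting along the arc:
Arc length L_a = R·θ = 11.4·(85.6°·π/180) = 11.4·1.4940 = 17.03 m
M_R = c_u·L_a·R = 57·17.03·11.4 = 11067.1 kN·m/m
M_D = W·d = 1298·4.9 = 6360.2 kN·m/m
FS = M_R / M_D = 11067.1 / 6360.2 = 1.740

FS = 1.74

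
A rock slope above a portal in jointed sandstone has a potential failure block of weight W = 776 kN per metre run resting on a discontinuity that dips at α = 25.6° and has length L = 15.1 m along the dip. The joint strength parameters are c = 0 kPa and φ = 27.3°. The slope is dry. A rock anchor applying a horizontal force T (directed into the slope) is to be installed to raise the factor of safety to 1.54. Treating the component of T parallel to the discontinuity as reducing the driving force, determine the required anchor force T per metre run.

T = 96 kN/m

Resolving forces along and normal to the sliding plane, with the horizontal anchor force T adding T·sinα to the effective normal force and T·cosα acting up the plane against the driving force:
FS = [cL + (W cosα + T sinα) tanφ] / [W sinα − T cosα]
Without the anchor: N' = 699.8 kN/m, driving T_d = 335.3 kN/m, resisting R = 0·15.1 + 699.8·tan27.3° = 361.2 kN/m, FS = 1.08.
Setting FS = 1.54 and solving for T:
1.54·(335.3 − T cos25.6°) = 361.2 + T sin25.6°·tan27.3°
T·(sin25.6°·tan27.3° + 1.54·cos25.6°) = 1.54·335.3 − 361.2
T·(0.4321·0.5161 + 1.54·0.9018) = 516.4 − 361.2 = 155.2
T·1.6118 = 155.2
T = 96.3 kN/m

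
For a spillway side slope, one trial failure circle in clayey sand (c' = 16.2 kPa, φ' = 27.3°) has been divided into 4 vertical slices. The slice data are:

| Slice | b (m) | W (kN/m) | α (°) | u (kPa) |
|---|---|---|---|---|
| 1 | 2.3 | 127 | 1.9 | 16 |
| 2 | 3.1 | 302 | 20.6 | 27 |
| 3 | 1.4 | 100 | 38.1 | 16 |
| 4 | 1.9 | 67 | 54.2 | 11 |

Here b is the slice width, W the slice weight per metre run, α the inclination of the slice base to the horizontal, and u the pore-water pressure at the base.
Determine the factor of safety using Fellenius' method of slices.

Ordinary method of slices: FS = Σ[c'·Δl_i + (W_i cosα_i − u_i·Δl_i)·tanφ'] / Σ W_i sinα_i, with Δl_i = b_i / cosα_i.
Slice 1: Δl = 2.3/cos1.9° = 2.301 m; N'_1 = 127·cos1.9° − 16·2.301 = 90.1; c'Δl = 37.28; W sinα = 4.2
Slice 2: Δl = 3.1/cos20.6° = 3.312 m; N'_2 = 302·cos20.6° − 27·3.312 = 193.3; c'Δl = 53.65; W sinα = 106.3
Slice 3: Δl = 1.4/cos38.1° = 1.779 m; N'_3 = 100·cos38.1° − 16·1.779 = 50.2; c'Δl = 28.82; W sinα = 61.7
Slice 4: Δl = 1.9/cos54.2° = 3.248 m; N'_4 = 67·cos54.2° − 11·3.248 = 3.5; c'Δl = 52.62; W sinα = 54.3
Σc'Δl = 172.4 kN/m; ΣN' = 337.1 kN/m; ΣW sinα = 226.5 kN/m
Resisting = 172.4 + 337.1·tan27.3° = 172.4 + 174.0 = 346.3 kN/m
FS = 346.3 / 226.5 = 1.529

FS = 1.53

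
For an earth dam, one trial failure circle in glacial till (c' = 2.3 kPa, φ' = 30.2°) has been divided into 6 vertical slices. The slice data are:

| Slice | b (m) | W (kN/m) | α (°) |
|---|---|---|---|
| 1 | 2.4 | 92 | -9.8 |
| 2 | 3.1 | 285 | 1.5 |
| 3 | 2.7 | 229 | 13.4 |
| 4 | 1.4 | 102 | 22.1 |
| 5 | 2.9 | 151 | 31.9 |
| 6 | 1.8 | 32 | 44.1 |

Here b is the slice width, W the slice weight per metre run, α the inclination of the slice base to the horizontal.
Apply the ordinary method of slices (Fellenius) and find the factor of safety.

FS = 2.85

Ordinary method of slices: FS = Σ[c'·Δl_i + (W_i cosα_i)·tanφ'] / Σ W_i sinα_i, with Δl_i = b_i / cosα_i.
Slice 1: Δl = 2.4/cos(-9.8°) = 2.436 m; N'_1 = 92·cos(-9.8°) = 90.7; c'Δl = 5.60; W sinα = -15.7
Slice 2: Δl = 3.1/cos1.5° = 3.101 m; N'_2 = 285·cos1.5° = 284.9; c'Δl = 7.13; W sinα = 7.5
Slice 3: Δl = 2.7/cos13.4° = 2.776 m; N'_3 = 229·cos13.4° = 222.8; c'Δl = 6.38; W sinα = 53.1
Slice 4: Δl = 1.4/cos22.1° = 1.511 m; N'_4 = 102·cos22.1° = 94.5; c'Δl = 3.48; W sinα = 38.4
Slice 5: Δl = 2.9/cos31.9° = 3.416 m; N'_5 = 151·cos31.9° = 128.2; c'Δl = 7.86; W sinα = 79.8
Slice 6: Δl = 1.8/cos44.1° = 2.507 m; N'_6 = 32·cos44.1° = 23.0; c'Δl = 5.77; W sinα = 22.3
Σc'Δl = 36.2 kN/m; ΣN' = 844.0 kN/m; ΣW sinα = 185.3 kN/m
Resisting = 36.2 + 844.0·tan30.2° = 36.2 + 491.2 = 527.4 kN/m
FS = 527.4 / 185.3 = 2.846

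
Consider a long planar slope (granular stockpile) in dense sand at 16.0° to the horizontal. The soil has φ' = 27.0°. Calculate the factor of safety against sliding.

For a dry cohesionless infinite slope the factor of safety is FS = tanφ' / tanβ.
FS = tan27.0° / tan16.0° = 0.5095 / 0.2867 = 1.777

FS = 1.78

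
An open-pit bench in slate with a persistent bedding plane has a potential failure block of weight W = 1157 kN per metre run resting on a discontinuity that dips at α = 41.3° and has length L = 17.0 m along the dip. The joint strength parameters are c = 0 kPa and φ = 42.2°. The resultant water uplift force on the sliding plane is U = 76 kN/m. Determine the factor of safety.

FS = 0.94

Resolving the block weight along and normal to the plane and applying the Mohr–Coulomb strength on the joint:
N' = W cosα − U = 1157·cos41.3° − 76 = 793.2 kN/m
Driving force T = W sinα = 1157·sin41.3° = 763.6 kN/m
Resisting force R = c·L + N'·tanφ = 0·17.0 + 793.2·tan42.2° = 0.0 + 719.2 = 719.2 kN/m
FS = R / T = 719.2 / 763.6 = 0.942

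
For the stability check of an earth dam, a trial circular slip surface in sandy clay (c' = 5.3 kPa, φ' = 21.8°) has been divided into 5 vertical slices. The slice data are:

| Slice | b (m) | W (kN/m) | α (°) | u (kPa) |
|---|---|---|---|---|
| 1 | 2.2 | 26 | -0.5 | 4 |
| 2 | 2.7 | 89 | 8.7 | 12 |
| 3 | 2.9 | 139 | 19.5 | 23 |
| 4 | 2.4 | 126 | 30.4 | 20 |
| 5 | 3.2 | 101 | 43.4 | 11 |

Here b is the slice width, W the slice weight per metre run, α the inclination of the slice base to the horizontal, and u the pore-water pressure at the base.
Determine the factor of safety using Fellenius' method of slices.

Ordinary method of slices: FS = Σ[c'·Δl_i + (W_i cosα_i − u_i·Δl_i)·tanφ'] / Σ W_i sinα_i, with Δl_i = b_i / cosα_i.
Slice 1: Δl = 2.2/cos(-0.5°) = 2.200 m; N'_1 = 26·cos(-0.5°) − 4·2.200 = 17.2; c'Δl = 11.66; W sinα = -0.2
Slice 2: Δl = 2.7/cos8.7° = 2.731 m; N'_2 = 89·cos8.7° − 12·2.731 = 55.2; c'Δl = 14.48; W sinα = 13.5
Slice 3: Δl = 2.9/cos19.5° = 3.076 m; N'_3 = 139·cos19.5° − 23·3.076 = 60.3; c'Δl = 16.31; W sinα = 46.4
Slice 4: Δl = 2.4/cos30.4° = 2.783 m; N'_4 = 126·cos30.4° − 20·2.783 = 53.0; c'Δl = 14.75; W sinα = 63.8
Slice 5: Δl = 3.2/cos43.4° = 4.404 m; N'_5 = 101·cos43.4° − 11·4.404 = 24.9; c'Δl = 23.34; W sinα = 69.4
Σc'Δl = 80.5 kN/m; ΣN' = 210.6 kN/m; ΣW sinα = 192.8 kN/m
Resisting = 80.5 + 210.6·tan21.8° = 80.5 + 84.2 = 164.8 kN/m
FS = 164.8 / 192.8 = 0.855

FS = 0.85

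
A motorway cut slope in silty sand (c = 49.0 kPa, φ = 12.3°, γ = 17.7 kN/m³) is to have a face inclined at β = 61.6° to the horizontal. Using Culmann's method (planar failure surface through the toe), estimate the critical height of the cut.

Culmann's analysis gives the critical failure plane at α_cr = (β + φ)/2 = (61.6 + 12.3)/2 = 37.0°, and the critical height
H_c = (4c/γ) · sinβ cosφ / [1 − cos(β − φ)]
    = (4·49.0/17.7) · sin61.6°·cos12.3° / [1 − cos(49.3°)]
    = 11.073 · 0.8796·0.9770 / [1 − 0.6521]
    = 11.073 · 0.8595 / 0.3479
    = 27.36 m

H_c = 27.36 m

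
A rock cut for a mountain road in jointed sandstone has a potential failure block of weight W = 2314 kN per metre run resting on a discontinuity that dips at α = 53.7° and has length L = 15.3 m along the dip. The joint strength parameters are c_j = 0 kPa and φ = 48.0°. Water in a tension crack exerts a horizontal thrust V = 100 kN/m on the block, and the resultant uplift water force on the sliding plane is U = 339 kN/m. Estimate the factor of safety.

Resolving the block weight along and normal to the plane and applying the Mohr–Coulomb strength on the joint:
N' = W cosα − U − V sinα = 2314·cos53.7° − 339 − 100·sin53.7° = 950.3 kN/m
Driving force T = W sinα + V cosα = 2314·sin53.7° + 100·cos53.7° = 1924.1 kN/m
Resisting force R = c_j·L + N'·tanφ = 0·15.3 + 950.3·tan48.0° = 0.0 + 1055.4 = 1055.4 kN/m
FS = R / T = 1055.4 / 1924.1 = 0.549

FS = 0.55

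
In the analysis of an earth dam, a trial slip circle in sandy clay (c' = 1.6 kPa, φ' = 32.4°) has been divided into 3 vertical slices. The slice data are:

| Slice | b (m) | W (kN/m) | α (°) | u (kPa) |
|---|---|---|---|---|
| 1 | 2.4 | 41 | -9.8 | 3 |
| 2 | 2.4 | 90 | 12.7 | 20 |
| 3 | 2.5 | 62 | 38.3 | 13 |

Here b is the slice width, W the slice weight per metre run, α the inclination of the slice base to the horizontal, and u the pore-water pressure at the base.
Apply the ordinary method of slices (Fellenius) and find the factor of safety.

FS = 1.23

Ordinary method of slices: FS = Σ[c'·Δl_i + (W_i cosα_i − u_i·Δl_i)·tanφ'] / Σ W_i sinα_i, with Δl_i = b_i / cosα_i.
Slice 1: Δl = 2.4/cos(-9.8°) = 2.436 m; N'_1 = 41·cos(-9.8°) − 3·2.436 = 33.1; c'Δl = 3.90; W sinα = -7.0
Slice 2: Δl = 2.4/cos12.7° = 2.460 m; N'_2 = 90·cos12.7° − 20·2.460 = 38.6; c'Δl = 3.94; W sinα = 19.8
Slice 3: Δl = 2.5/cos38.3° = 3.186 m; N'_3 = 62·cos38.3° − 13·3.186 = 7.2; c'Δl = 5.10; W sinα = 38.4
Σc'Δl = 12.9 kN/m; ΣN' = 78.9 kN/m; ΣW sinα = 51.2 kN/m
Resisting = 12.9 + 78.9·tan32.4° = 12.9 + 50.1 = 63.0 kN/m
FS = 63.0 / 51.2 = 1.230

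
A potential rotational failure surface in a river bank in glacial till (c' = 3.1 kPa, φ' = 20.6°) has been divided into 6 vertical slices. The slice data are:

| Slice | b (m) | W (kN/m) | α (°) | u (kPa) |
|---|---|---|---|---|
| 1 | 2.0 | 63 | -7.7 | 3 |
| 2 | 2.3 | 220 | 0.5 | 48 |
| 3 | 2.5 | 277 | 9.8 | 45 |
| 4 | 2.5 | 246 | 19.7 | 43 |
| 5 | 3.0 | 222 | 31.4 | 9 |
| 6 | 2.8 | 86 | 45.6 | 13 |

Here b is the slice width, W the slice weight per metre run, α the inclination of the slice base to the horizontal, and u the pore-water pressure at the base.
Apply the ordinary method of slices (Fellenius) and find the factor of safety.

FS = 0.94

Ordinary method of slices: FS = Σ[c'·Δl_i + (W_i cosα_i − u_i·Δl_i)·tanφ'] / Σ W_i sinα_i, with Δl_i = b_i / cosα_i.
Slice 1: Δl = 2.0/cos(-7.7°) = 2.018 m; N'_1 = 63·cos(-7.7°) − 3·2.018 = 56.4; c'Δl = 6.26; W sinα = -8.4
Slice 2: Δl = 2.3/cos0.5° = 2.300 m; N'_2 = 220·cos0.5° − 48·2.300 = 109.6; c'Δl = 7.13; W sinα = 1.9
Slice 3: Δl = 2.5/cos9.8° = 2.537 m; N'_3 = 277·cos9.8° − 45·2.537 = 158.8; c'Δl = 7.86; W sinα = 47.1
Slice 4: Δl = 2.5/cos19.7° = 2.655 m; N'_4 = 246·cos19.7° − 43·2.655 = 117.4; c'Δl = 8.23; W sinα = 82.9
Slice 5: Δl = 3.0/cos31.4° = 3.515 m; N'_5 = 222·cos31.4° − 9·3.515 = 157.9; c'Δl = 10.90; W sinα = 115.7
Slice 6: Δl = 2.8/cos45.6° = 4.002 m; N'_6 = 86·cos45.6° − 13·4.002 = 8.1; c'Δl = 12.41; W sinα = 61.4
Σc'Δl = 52.8 kN/m; ΣN' = 608.2 kN/m; ΣW sinα = 300.7 kN/m
Resisting = 52.8 + 608.2·tan20.6° = 52.8 + 228.6 = 281.4 kN/m
FS = 281.4 / 300.7 = 0.936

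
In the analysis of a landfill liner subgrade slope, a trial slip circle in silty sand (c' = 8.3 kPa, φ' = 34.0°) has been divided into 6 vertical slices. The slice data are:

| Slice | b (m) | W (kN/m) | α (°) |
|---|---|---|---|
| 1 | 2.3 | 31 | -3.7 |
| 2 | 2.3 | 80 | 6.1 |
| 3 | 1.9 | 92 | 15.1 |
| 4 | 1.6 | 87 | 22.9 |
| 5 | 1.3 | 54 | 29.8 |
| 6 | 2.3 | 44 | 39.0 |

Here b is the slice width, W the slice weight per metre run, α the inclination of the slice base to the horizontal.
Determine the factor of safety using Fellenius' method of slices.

FS = 2.94

Ordinary method of slices: FS = Σ[c'·Δl_i + (W_i cosα_i)·tanφ'] / Σ W_i sinα_i, with Δl_i = b_i / cosα_i.
Slice 1: Δl = 2.3/cos(-3.7°) = 2.305 m; N'_1 = 31·cos(-3.7°) = 30.9; c'Δl = 19.13; W sinα = -2.0
Slice 2: Δl = 2.3/cos6.1° = 2.313 m; N'_2 = 80·cos6.1° = 79.5; c'Δl = 19.20; W sinα = 8.5
Slice 3: Δl = 1.9/cos15.1° = 1.968 m; N'_3 = 92·cos15.1° = 88.8; c'Δl = 16.33; W sinα = 24.0
Slice 4: Δl = 1.6/cos22.9° = 1.737 m; N'_4 = 87·cos22.9° = 80.1; c'Δl = 14.42; W sinα = 33.9
Slice 5: Δl = 1.3/cos29.8° = 1.498 m; N'_5 = 54·cos29.8° = 46.9; c'Δl = 12.43; W sinα = 26.8
Slice 6: Δl = 2.3/cos39.0° = 2.960 m; N'_6 = 44·cos39.0° = 34.2; c'Δl = 24.56; W sinα = 27.7
Σc'Δl = 106.1 kN/m; ΣN' = 360.5 kN/m; ΣW sinα = 118.8 kN/m
Resisting = 106.1 + 360.5·tan34.0° = 106.1 + 243.2 = 349.2 kN/m
FS = 349.2 / 118.8 = 2.939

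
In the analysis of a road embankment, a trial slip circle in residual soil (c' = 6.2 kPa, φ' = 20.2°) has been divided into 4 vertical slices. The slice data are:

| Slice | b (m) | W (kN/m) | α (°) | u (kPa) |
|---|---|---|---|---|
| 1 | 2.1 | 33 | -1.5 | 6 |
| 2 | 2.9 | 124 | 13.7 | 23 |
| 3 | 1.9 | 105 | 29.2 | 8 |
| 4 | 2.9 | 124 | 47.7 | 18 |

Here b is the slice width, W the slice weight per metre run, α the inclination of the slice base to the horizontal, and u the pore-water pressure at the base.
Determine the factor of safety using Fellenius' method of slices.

FS = 0.75

Ordinary method of slices: FS = Σ[c'·Δl_i + (W_i cosα_i − u_i·Δl_i)·tanφ'] / Σ W_i sinα_i, with Δl_i = b_i / cosα_i.
Slice 1: Δl = 2.1/cos(-1.5°) = 2.101 m; N'_1 = 33·cos(-1.5°) − 6·2.101 = 20.4; c'Δl = 13.02; W sinα = -0.9
Slice 2: Δl = 2.9/cos13.7° = 2.985 m; N'_2 = 124·cos13.7° − 23·2.985 = 51.8; c'Δl = 18.51; W sinα = 29.4
Slice 3: Δl = 1.9/cos29.2° = 2.177 m; N'_3 = 105·cos29.2° − 8·2.177 = 74.2; c'Δl = 13.49; W sinα = 51.2
Slice 4: Δl = 2.9/cos47.7° = 4.309 m; N'_4 = 124·cos47.7° − 18·4.309 = 5.9; c'Δl = 26.72; W sinα = 91.7
Σc'Δl = 71.7 kN/m; ΣN' = 152.3 kN/m; ΣW sinα = 171.4 kN/m
Resisting = 71.7 + 152.3·tan20.2° = 71.7 + 56.0 = 127.8 kN/m
FS = 127.8 / 171.4 = 0.745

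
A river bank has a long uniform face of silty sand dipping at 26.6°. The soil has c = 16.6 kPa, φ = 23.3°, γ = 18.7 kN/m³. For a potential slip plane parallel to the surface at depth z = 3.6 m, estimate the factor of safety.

FS = 1.48

For an infinite slope with a slip plane parallel to the surface (no pore pressure): FS = [c + γz cos²β tanφ] / [γz sinβ cosβ].
γz = 18.7·3.6 = 67.32 kN/m²
Numerator = 16.6 + 67.32·cos²26.6°·tan23.3° = 16.6 + 67.32·0.7995·0.4307 = 39.780 kPa
Denominator = 67.32·sin26.6°·cos26.6° = 67.32·0.4478·0.8942 = 26.953 kPa
FS = 39.780 / 26.953 = 1.476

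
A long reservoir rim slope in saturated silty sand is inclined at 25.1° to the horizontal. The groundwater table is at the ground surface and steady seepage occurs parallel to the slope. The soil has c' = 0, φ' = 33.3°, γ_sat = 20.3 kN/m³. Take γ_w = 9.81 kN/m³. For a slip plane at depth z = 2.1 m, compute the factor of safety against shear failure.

FS = 0.72

With seepage parallel to the slope and the water table at the surface, the effective normal stress on the slip plane uses the buoyant unit weight γ' = γ_sat − γ_w while the driving shear stress uses γ_sat:
FS = [c' + γ' z cos²β tanφ'] / [γ_sat z sinβ cosβ]
(For c' = 0 this reduces to FS = (γ'/γ_sat)·tanφ'/tanβ.)
γ' = 20.3 − 9.81 = 10.49 kN/m³
Numerator = 0.0 + 10.49·2.1·cos²25.1°·tan33.3° = 0.0 + 10.49·2.1·0.8201·0.6569 = 11.866 kPa
Denominator = 20.3·2.1·sin25.1°·cos25.1° = 20.3·2.1·0.4242·0.9056 = 16.376 kPa
FS = 11.866 / 16.376 = 0.725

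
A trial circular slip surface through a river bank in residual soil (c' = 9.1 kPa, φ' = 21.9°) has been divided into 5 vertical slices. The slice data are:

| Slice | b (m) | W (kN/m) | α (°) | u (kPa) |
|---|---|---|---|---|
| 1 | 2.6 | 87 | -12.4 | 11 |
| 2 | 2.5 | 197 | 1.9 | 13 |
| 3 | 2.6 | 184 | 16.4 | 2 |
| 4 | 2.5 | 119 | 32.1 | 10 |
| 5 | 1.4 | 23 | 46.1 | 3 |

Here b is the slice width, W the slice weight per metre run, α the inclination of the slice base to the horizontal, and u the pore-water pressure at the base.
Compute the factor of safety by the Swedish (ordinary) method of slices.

FS = 2.56

Ordinary method of slices: FS = Σ[c'·Δl_i + (W_i cosα_i − u_i·Δl_i)·tanφ'] / Σ W_i sinα_i, with Δl_i = b_i / cosα_i.
Slice 1: Δl = 2.6/cos(-12.4°) = 2.662 m; N'_1 = 87·cos(-12.4°) − 11·2.662 = 55.7; c'Δl = 24.23; W sinα = -18.7
Slice 2: Δl = 2.5/cos1.9° = 2.501 m; N'_2 = 197·cos1.9° − 13·2.501 = 164.4; c'Δl = 22.76; W sinα = 6.5
Slice 3: Δl = 2.6/cos16.4° = 2.710 m; N'_3 = 184·cos16.4° − 2·2.710 = 171.1; c'Δl = 24.66; W sinα = 52.0
Slice 4: Δl = 2.5/cos32.1° = 2.951 m; N'_4 = 119·cos32.1° − 10·2.951 = 71.3; c'Δl = 26.86; W sinα = 63.2
Slice 5: Δl = 1.4/cos46.1° = 2.019 m; N'_5 = 23·cos46.1° − 3·2.019 = 9.9; c'Δl = 18.37; W sinα = 16.6
Σc'Δl = 116.9 kN/m; ΣN' = 472.3 kN/m; ΣW sinα = 119.6 kN/m
Resisting = 116.9 + 472.3·tan21.9° = 116.9 + 189.9 = 306.8 kN/m
FS = 306.8 / 119.6 = 2.565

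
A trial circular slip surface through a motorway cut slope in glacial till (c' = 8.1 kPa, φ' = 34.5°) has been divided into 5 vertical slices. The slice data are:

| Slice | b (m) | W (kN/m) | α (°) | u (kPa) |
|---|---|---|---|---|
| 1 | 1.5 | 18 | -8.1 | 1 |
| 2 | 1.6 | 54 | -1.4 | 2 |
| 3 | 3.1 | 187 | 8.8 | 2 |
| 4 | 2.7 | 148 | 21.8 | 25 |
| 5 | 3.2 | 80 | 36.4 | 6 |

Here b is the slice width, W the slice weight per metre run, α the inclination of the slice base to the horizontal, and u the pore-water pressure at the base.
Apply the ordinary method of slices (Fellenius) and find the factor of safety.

FS = 2.73

Ordinary method of slices: FS = Σ[c'·Δl_i + (W_i cosα_i − u_i·Δl_i)·tanφ'] / Σ W_i sinα_i, with Δl_i = b_i / cosα_i.
Slice 1: Δl = 1.5/cos(-8.1°) = 1.515 m; N'_1 = 18·cos(-8.1°) − 1·1.515 = 16.3; c'Δl = 12.27; W sinα = -2.5
Slice 2: Δl = 1.6/cos(-1.4°) = 1.600 m; N'_2 = 54·cos(-1.4°) − 2·1.600 = 50.8; c'Δl = 12.96; W sinα = -1.3
Slice 3: Δl = 3.1/cos8.8° = 3.137 m; N'_3 = 187·cos8.8° − 2·3.137 = 178.5; c'Δl = 25.41; W sinα = 28.6
Slice 4: Δl = 2.7/cos21.8° = 2.908 m; N'_4 = 148·cos21.8° − 25·2.908 = 64.7; c'Δl = 23.55; W sinα = 55.0
Slice 5: Δl = 3.2/cos36.4° = 3.976 m; N'_5 = 80·cos36.4° − 6·3.976 = 40.5; c'Δl = 32.20; W sinα = 47.5
Σc'Δl = 106.4 kN/m; ΣN' = 350.9 kN/m; ΣW sinα = 127.2 kN/m
Resisting = 106.4 + 350.9·tan34.5° = 106.4 + 241.1 = 347.5 kN/m
FS = 347.5 / 127.2 = 2.733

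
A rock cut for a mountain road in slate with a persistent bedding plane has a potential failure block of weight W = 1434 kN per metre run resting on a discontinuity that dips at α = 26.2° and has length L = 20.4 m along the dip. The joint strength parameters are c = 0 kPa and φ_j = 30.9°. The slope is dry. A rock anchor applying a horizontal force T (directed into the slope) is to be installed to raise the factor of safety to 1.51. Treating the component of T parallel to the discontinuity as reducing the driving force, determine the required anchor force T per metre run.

Resolving forces along and normal to the sliding plane, with the horizontal anchor force T adding T·sinα to the effective normal force and T·cosα acting up the plane against the driving force:
FS = [cL + (W cosα + T sinα) tanφ_j] / [W sinα − T cosα]
Without the anchor: N' = 1286.7 kN/m, driving T_d = 633.1 kN/m, resisting R = 0·20.4 + 1286.7·tan30.9° = 770.1 kN/m, FS = 1.22.
Setting FS = 1.51 and solving for T:
1.51·(633.1 − T cos26.2°) = 770.1 + T sin26.2°·tan30.9°
T·(sin26.2°·tan30.9° + 1.51·cos26.2°) = 1.51·633.1 − 770.1
T·(0.4415·0.5985 + 1.51·0.8973) = 956.0 − 770.1 = 186.0
T·1.6191 = 186.0
T = 114.9 kN/m

T = 115 kN/m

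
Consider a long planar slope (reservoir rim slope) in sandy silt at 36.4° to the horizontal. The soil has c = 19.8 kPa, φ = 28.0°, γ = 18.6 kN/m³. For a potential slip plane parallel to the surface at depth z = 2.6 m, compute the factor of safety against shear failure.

FS = 1.58

For an infinite slope with a slip plane parallel to the surface (no pore pressure): FS = [c + γz cos²β tanφ] / [γz sinβ cosβ].
γz = 18.6·2.6 = 48.36 kN/m²
Numerator = 19.8 + 48.36·cos²36.4°·tan28.0° = 19.8 + 48.36·0.6479·0.5317 = 36.459 kPa
Denominator = 48.36·sin36.4°·cos36.4° = 48.36·0.5934·0.8049 = 23.099 kPa
FS = 36.459 / 23.099 = 1.578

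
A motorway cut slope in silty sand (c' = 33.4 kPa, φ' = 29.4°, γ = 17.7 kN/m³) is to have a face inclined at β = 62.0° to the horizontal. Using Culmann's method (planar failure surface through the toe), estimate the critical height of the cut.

Culmann's analysis gives the critical failure plane at α_cr = (β + φ')/2 = (62.0 + 29.4)/2 = 45.7°, and the critical height
H_c = (4c'/γ) · sinβ cosφ' / [1 − cos(β − φ')]
    = (4·33.4/17.7) · sin62.0°·cos29.4° / [1 − cos(32.6°)]
    = 7.548 · 0.8829·0.8712 / [1 − 0.8425]
    = 7.548 · 0.7692 / 0.1575
    = 36.85 m

H_c = 36.85 m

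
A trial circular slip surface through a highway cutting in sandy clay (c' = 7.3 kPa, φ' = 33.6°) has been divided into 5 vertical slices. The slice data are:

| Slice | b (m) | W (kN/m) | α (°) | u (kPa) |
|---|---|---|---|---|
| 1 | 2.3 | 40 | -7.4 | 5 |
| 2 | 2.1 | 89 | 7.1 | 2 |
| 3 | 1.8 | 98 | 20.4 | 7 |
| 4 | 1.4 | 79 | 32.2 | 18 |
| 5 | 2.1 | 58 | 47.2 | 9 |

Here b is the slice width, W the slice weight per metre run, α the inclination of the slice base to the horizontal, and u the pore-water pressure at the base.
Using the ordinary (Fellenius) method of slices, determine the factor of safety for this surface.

Ordinary method of slices: FS = Σ[c'·Δl_i + (W_i cosα_i − u_i·Δl_i)·tanφ'] / Σ W_i sinα_i, with Δl_i = b_i / cosα_i.
Slice 1: Δl = 2.3/cos(-7.4°) = 2.319 m; N'_1 = 40·cos(-7.4°) − 5·2.319 = 28.1; c'Δl = 16.93; W sinα = -5.2
Slice 2: Δl = 2.1/cos7.1° = 2.116 m; N'_2 = 89·cos7.1° − 2·2.116 = 84.1; c'Δl = 15.45; W sinα = 11.0
Slice 3: Δl = 1.8/cos20.4° = 1.920 m; N'_3 = 98·cos20.4° − 7·1.920 = 78.4; c'Δl = 14.02; W sinα = 34.2
Slice 4: Δl = 1.4/cos32.2° = 1.654 m; N'_4 = 79·cos32.2° − 18·1.654 = 37.1; c'Δl = 12.08; W sinα = 42.1
Slice 5: Δl = 2.1/cos47.2° = 3.091 m; N'_5 = 58·cos47.2° − 9·3.091 = 11.6; c'Δl = 22.56; W sinα = 42.6
Σc'Δl = 81.0 kN/m; ΣN' = 239.2 kN/m; ΣW sinα = 124.7 kN/m
Resisting = 81.0 + 239.2·tan33.6° = 81.0 + 158.9 = 240.0 kN/m
FS = 240.0 / 124.7 = 1.925

FS = 1.93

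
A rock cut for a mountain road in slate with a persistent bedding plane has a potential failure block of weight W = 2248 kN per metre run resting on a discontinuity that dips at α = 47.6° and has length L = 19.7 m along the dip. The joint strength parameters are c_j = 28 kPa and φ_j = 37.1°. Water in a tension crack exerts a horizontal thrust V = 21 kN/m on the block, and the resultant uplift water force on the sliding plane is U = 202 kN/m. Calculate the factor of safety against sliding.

FS = 0.92

Resolving the block weight along and normal to the plane and applying the Mohr–Coulomb strength on the joint:
N' = W cosα − U − V sinα = 2248·cos47.6° − 202 − 21·sin47.6° = 1298.3 kN/m
Driving force T = W sinα + V cosα = 2248·sin47.6° + 21·cos47.6° = 1674.2 kN/m
Resisting force R = c_j·L + N'·tanφ_j = 28·19.7 + 1298.3·tan37.1° = 551.6 + 981.9 = 1533.5 kN/m
FS = R / T = 1533.5 / 1674.2 = 0.916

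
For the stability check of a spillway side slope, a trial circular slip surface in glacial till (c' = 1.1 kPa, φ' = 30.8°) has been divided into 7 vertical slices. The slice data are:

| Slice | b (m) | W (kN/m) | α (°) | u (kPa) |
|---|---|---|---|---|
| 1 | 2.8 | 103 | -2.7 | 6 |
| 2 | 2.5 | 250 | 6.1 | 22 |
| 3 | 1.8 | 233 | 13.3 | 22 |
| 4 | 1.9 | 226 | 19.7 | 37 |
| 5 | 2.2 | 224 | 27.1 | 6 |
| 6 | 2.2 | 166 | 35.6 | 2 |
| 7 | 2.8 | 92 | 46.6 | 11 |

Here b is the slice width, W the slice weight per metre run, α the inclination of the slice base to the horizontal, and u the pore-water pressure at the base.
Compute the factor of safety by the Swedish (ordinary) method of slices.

Ordinary method of slices: FS = Σ[c'·Δl_i + (W_i cosα_i − u_i·Δl_i)·tanφ'] / Σ W_i sinα_i, with Δl_i = b_i / cosα_i.
Slice 1: Δl = 2.8/cos(-2.7°) = 2.803 m; N'_1 = 103·cos(-2.7°) − 6·2.803 = 86.1; c'Δl = 3.08; W sinα = -4.9
Slice 2: Δl = 2.5/cos6.1° = 2.514 m; N'_2 = 250·cos6.1° − 22·2.514 = 193.3; c'Δl = 2.77; W sinα = 26.6
Slice 3: Δl = 1.8/cos13.3° = 1.850 m; N'_3 = 233·cos13.3° − 22·1.850 = 186.1; c'Δl = 2.03; W sinα = 53.6
Slice 4: Δl = 1.9/cos19.7° = 2.018 m; N'_4 = 226·cos19.7° − 37·2.018 = 138.1; c'Δl = 2.22; W sinα = 76.2
Slice 5: Δl = 2.2/cos27.1° = 2.471 m; N'_5 = 224·cos27.1° − 6·2.471 = 184.6; c'Δl = 2.72; W sinα = 102.0
Slice 6: Δl = 2.2/cos35.6° = 2.706 m; N'_6 = 166·cos35.6° − 2·2.706 = 129.6; c'Δl = 2.98; W sinα = 96.6
Slice 7: Δl = 2.8/cos46.6° = 4.075 m; N'_7 = 92·cos46.6° − 11·4.075 = 18.4; c'Δl = 4.48; W sinα = 66.8
Σc'Δl = 20.3 kN/m; ΣN' = 936.0 kN/m; ΣW sinα = 417.0 kN/m
Resisting = 20.3 + 936.0·tan30.8° = 20.3 + 558.0 = 578.3 kN/m
FS = 578.3 / 417.0 = 1.387

FS = 1.39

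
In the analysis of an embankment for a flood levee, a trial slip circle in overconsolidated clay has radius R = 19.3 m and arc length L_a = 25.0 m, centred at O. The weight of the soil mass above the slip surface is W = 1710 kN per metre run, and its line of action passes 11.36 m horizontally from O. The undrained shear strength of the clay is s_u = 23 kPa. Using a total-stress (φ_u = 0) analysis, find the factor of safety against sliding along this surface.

Taking moments about the centre O, the resisting moment is provided by the undrained shear strength acting along the arc:
M_R = s_u·L_a·R = 23·25.00·19.3 = 11097.5 kN·m/m
M_D = W·d = 1710·11.36 = 19425.6 kN·m/m
FS = M_R / M_D = 11097.5 / 19425.6 = 0.571

FS = 0.57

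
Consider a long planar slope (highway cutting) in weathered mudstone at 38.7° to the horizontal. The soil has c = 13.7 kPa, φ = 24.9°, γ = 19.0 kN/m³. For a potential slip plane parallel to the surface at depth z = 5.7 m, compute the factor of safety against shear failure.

For an infinite slope with a slip plane parallel to the surface (no pore pressure): FS = [c + γz cos²β tanφ] / [γz sinβ cosβ].
γz = 19.0·5.7 = 108.30 kN/m²
Numerator = 13.7 + 108.30·cos²38.7°·tan24.9° = 13.7 + 108.30·0.6091·0.4642 = 44.319 kPa
Denominator = 108.30·sin38.7°·cos38.7° = 108.30·0.6252·0.7804 = 52.846 kPa
FS = 44.319 / 52.846 = 0.839

FS = 0.84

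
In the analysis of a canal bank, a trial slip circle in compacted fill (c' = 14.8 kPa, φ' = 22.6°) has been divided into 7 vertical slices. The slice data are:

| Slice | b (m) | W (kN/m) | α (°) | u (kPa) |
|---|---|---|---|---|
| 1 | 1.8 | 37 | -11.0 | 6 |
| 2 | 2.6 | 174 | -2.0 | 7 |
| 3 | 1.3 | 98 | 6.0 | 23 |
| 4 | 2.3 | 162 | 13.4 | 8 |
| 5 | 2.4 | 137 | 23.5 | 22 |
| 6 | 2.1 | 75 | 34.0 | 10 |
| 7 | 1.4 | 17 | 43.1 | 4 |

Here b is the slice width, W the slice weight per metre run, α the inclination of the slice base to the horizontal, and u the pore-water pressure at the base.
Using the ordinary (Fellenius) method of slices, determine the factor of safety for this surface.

FS = 3.02

Ordinary method of slices: FS = Σ[c'·Δl_i + (W_i cosα_i − u_i·Δl_i)·tanφ'] / Σ W_i sinα_i, with Δl_i = b_i / cosα_i.
Slice 1: Δl = 1.8/cos(-11.0°) = 1.834 m; N'_1 = 37·cos(-11.0°) − 6·1.834 = 25.3; c'Δl = 27.14; W sinα = -7.1
Slice 2: Δl = 2.6/cos(-2.0°) = 2.602 m; N'_2 = 174·cos(-2.0°) − 7·2.602 = 155.7; c'Δl = 38.50; W sinα = -6.1
Slice 3: Δl = 1.3/cos6.0° = 1.307 m; N'_3 = 98·cos6.0° − 23·1.307 = 67.4; c'Δl = 19.35; W sinα = 10.2
Slice 4: Δl = 2.3/cos13.4° = 2.364 m; N'_4 = 162·cos13.4° − 8·2.364 = 138.7; c'Δl = 34.99; W sinα = 37.5
Slice 5: Δl = 2.4/cos23.5° = 2.617 m; N'_5 = 137·cos23.5° − 22·2.617 = 68.1; c'Δl = 38.73; W sinα = 54.6
Slice 6: Δl = 2.1/cos34.0° = 2.533 m; N'_6 = 75·cos34.0° − 10·2.533 = 36.8; c'Δl = 37.49; W sinα = 41.9
Slice 7: Δl = 1.4/cos43.1° = 1.917 m; N'_7 = 17·cos43.1° − 4·1.917 = 4.7; c'Δl = 28.38; W sinα = 11.6
Σc'Δl = 224.6 kN/m; ΣN' = 496.7 kN/m; ΣW sinα = 142.8 kN/m
Resisting = 224.6 + 496.7·tan22.6° = 224.6 + 206.8 = 431.3 kN/m
FS = 431.3 / 142.8 = 3.020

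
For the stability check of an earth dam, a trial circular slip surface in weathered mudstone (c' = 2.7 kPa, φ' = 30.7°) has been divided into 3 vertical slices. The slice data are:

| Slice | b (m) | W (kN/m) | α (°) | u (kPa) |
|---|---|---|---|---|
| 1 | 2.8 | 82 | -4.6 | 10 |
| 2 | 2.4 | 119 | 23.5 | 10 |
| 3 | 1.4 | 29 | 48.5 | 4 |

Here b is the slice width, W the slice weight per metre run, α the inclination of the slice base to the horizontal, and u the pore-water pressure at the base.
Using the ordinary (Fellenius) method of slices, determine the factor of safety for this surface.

Ordinary method of slices: FS = Σ[c'·Δl_i + (W_i cosα_i − u_i·Δl_i)·tanφ'] / Σ W_i sinα_i, with Δl_i = b_i / cosα_i.
Slice 1: Δl = 2.8/cos(-4.6°) = 2.809 m; N'_1 = 82·cos(-4.6°) − 10·2.809 = 53.6; c'Δl = 7.58; W sinα = -6.6
Slice 2: Δl = 2.4/cos23.5° = 2.617 m; N'_2 = 119·cos23.5° − 10·2.617 = 83.0; c'Δl = 7.07; W sinα = 47.5
Slice 3: Δl = 1.4/cos48.5° = 2.113 m; N'_3 = 29·cos48.5° − 4·2.113 = 10.8; c'Δl = 5.70; W sinα = 21.7
Σc'Δl = 20.4 kN/m; ΣN' = 147.4 kN/m; ΣW sinα = 62.6 kN/m
Resisting = 20.4 + 147.4·tan30.7° = 20.4 + 87.5 = 107.9 kN/m
FS = 107.9 / 62.6 = 1.723

FS = 1.72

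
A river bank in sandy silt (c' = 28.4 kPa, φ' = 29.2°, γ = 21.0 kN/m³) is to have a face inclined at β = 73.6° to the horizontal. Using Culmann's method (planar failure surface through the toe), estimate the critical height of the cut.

Culmann's analysis gives the critical failure plane at α_cr = (β + φ')/2 = (73.6 + 29.2)/2 = 51.4°, and the critical height
H_c = (4c'/γ) · sinβ cosφ' / [1 − cos(β − φ')]
    = (4·28.4/21.0) · sin73.6°·cos29.2° / [1 − cos(44.4°)]
    = 5.410 · 0.9593·0.8729 / [1 − 0.7145]
    = 5.410 · 0.8374 / 0.2855
    = 15.87 m

H_c = 15.87 m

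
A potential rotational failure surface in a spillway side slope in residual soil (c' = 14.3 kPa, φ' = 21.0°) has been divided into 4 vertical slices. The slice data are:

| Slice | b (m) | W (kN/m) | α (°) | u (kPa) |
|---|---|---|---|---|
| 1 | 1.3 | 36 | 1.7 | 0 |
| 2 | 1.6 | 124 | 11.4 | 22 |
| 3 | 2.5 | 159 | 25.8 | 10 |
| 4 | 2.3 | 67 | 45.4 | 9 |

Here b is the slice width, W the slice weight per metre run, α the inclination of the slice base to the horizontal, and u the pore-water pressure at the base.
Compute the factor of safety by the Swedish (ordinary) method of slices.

FS = 1.59

Ordinary method of slices: FS = Σ[c'·Δl_i + (W_i cosα_i − u_i·Δl_i)·tanφ'] / Σ W_i sinα_i, with Δl_i = b_i / cosα_i.
Slice 1: Δl = 1.3/cos1.7° = 1.301 m; N'_1 = 36·cos1.7° − 0·1.301 = 36.0; c'Δl = 18.60; W sinα = 1.1
Slice 2: Δl = 1.6/cos11.4° = 1.632 m; N'_2 = 124·cos11.4° − 22·1.632 = 85.6; c'Δl = 23.34; W sinα = 24.5
Slice 3: Δl = 2.5/cos25.8° = 2.777 m; N'_3 = 159·cos25.8° − 10·2.777 = 115.4; c'Δl = 39.71; W sinα = 69.2
Slice 4: Δl = 2.3/cos45.4° = 3.276 m; N'_4 = 67·cos45.4° − 9·3.276 = 17.6; c'Δl = 46.84; W sinα = 47.7
Σc'Δl = 128.5 kN/m; ΣN' = 254.6 kN/m; ΣW sinα = 142.5 kN/m
Resisting = 128.5 + 254.6·tan21.0° = 128.5 + 97.7 = 226.2 kN/m
FS = 226.2 / 142.5 = 1.588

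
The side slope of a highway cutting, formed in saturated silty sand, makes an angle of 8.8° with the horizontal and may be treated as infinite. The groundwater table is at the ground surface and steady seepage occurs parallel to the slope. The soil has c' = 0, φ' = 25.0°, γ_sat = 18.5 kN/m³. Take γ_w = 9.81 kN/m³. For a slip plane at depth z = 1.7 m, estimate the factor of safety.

FS = 1.41

With seepage parallel to the slope and the water table at the surface, the effective normal stress on the slip plane uses the buoyant unit weight γ' = γ_sat − γ_w while the driving shear stress uses γ_sat:
FS = [c' + γ' z cos²β tanφ'] / [γ_sat z sinβ cosβ]
(For c' = 0 this reduces to FS = (γ'/γ_sat)·tanφ'/tanβ.)
γ' = 18.5 − 9.81 = 8.69 kN/m³
Numerator = 0.0 + 8.69·1.7·cos²8.8°·tan25.0° = 0.0 + 8.69·1.7·0.9766·0.4663 = 6.728 kPa
Denominator = 18.5·1.7·sin8.8°·cos8.8° = 18.5·1.7·0.1530·0.9882 = 4.755 kPa
FS = 6.728 / 4.755 = 1.415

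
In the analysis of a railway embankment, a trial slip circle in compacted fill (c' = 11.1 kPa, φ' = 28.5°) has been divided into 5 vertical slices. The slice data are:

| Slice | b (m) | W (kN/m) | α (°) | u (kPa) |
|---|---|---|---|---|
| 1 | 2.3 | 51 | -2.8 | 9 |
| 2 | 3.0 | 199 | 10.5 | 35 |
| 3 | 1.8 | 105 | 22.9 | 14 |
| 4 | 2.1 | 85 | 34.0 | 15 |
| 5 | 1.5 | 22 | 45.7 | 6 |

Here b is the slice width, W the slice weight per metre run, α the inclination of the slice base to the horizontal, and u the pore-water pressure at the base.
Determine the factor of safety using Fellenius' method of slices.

FS = 1.84

Ordinary method of slices: FS = Σ[c'·Δl_i + (W_i cosα_i − u_i·Δl_i)·tanφ'] / Σ W_i sinα_i, with Δl_i = b_i / cosα_i.
Slice 1: Δl = 2.3/cos(-2.8°) = 2.303 m; N'_1 = 51·cos(-2.8°) − 9·2.303 = 30.2; c'Δl = 25.56; W sinα = -2.5
Slice 2: Δl = 3.0/cos10.5° = 3.051 m; N'_2 = 199·cos10.5° − 35·3.051 = 88.9; c'Δl = 33.87; W sinα = 36.3
Slice 3: Δl = 1.8/cos22.9° = 1.954 m; N'_3 = 105·cos22.9° − 14·1.954 = 69.4; c'Δl = 21.69; W sinα = 40.9
Slice 4: Δl = 2.1/cos34.0° = 2.533 m; N'_4 = 85·cos34.0° − 15·2.533 = 32.5; c'Δl = 28.12; W sinα = 47.5
Slice 5: Δl = 1.5/cos45.7° = 2.148 m; N'_5 = 22·cos45.7° − 6·2.148 = 2.5; c'Δl = 23.84; W sinα = 15.7
Σc'Δl = 133.1 kN/m; ΣN' = 223.4 kN/m; ΣW sinα = 137.9 kN/m
Resisting = 133.1 + 223.4·tan28.5° = 133.1 + 121.3 = 254.4 kN/m
FS = 254.4 / 137.9 = 1.845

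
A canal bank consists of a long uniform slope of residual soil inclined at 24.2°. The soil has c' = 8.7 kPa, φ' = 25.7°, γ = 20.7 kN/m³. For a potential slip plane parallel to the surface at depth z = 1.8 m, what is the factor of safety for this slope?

FS = 1.70

For an infinite slope with a slip plane parallel to the surface (no pore pressure): FS = [c' + γz cos²β tanφ'] / [γz sinβ cosβ].
γz = 20.7·1.8 = 37.26 kN/m²
Numerator = 8.7 + 37.26·cos²24.2°·tan25.7° = 8.7 + 37.26·0.8320·0.4813 = 23.619 kPa
Denominator = 37.26·sin24.2°·cos24.2° = 37.26·0.4099·0.9121 = 13.931 kPa
FS = 23.619 / 13.931 = 1.695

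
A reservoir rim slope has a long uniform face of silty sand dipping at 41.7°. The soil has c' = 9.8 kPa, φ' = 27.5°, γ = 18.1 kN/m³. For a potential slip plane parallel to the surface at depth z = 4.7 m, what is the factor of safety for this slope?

For an infinite slope with a slip plane parallel to the surface (no pore pressure): FS = [c' + γz cos²β tanφ'] / [γz sinβ cosβ].
γz = 18.1·4.7 = 85.07 kN/m²
Numerator = 9.8 + 85.07·cos²41.7°·tan27.5° = 9.8 + 85.07·0.5575·0.5206 = 34.487 kPa
Denominator = 85.07·sin41.7°·cos41.7° = 85.07·0.6652·0.7466 = 42.253 kPa
FS = 34.487 / 42.253 = 0.816

FS = 0.82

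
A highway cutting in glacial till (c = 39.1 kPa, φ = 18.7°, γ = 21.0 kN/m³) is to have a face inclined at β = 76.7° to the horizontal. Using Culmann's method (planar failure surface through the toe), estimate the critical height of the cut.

Culmann's analysis gives the critical failure plane at α_cr = (β + φ)/2 = (76.7 + 18.7)/2 = 47.7°, and the critical height
H_c = (4c/γ) · sinβ cosφ / [1 − cos(β − φ)]
    = (4·39.1/21.0) · sin76.7°·cos18.7° / [1 − cos(58.0°)]
    = 7.448 · 0.9732·0.9472 / [1 − 0.5299]
    = 7.448 · 0.9218 / 0.4701
    = 14.60 m

H_c = 14.60 m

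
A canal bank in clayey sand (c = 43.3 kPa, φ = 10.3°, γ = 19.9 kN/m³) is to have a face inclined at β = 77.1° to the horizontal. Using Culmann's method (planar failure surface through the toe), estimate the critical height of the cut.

H_c = 13.77 m

Culmann's analysis gives the critical failure plane at α_cr = (β + φ)/2 = (77.1 + 10.3)/2 = 43.7°, and the critical height
H_c = (4c/γ) · sinβ cosφ / [1 − cos(β − φ)]
    = (4·43.3/19.9) · sin77.1°·cos10.3° / [1 − cos(66.8°)]
    = 8.704 · 0.9748·0.9839 / [1 − 0.3939]
    = 8.704 · 0.9591 / 0.6061
    = 13.77 m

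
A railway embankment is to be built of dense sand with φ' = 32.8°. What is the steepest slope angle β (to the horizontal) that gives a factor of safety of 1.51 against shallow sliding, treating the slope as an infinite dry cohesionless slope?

β = 23.1°

For an infinite dry cohesionless slope FS = tanφ'/tanβ, so tanβ = tanφ' / FS.
tanβ = tan32.8° / 1.51 = 0.6445 / 1.51 = 0.4268
β = arctan(0.4268) = 23.11°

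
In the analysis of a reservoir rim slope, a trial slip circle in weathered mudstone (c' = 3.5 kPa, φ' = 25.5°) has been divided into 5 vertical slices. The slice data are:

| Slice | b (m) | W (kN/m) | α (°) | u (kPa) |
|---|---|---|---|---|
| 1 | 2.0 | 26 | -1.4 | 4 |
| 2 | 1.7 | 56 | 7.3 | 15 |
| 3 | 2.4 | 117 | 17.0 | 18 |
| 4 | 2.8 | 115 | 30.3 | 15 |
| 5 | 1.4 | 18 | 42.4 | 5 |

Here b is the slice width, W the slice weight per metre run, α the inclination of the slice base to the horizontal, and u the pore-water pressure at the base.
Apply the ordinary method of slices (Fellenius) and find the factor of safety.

Ordinary method of slices: FS = Σ[c'·Δl_i + (W_i cosα_i − u_i·Δl_i)·tanφ'] / Σ W_i sinα_i, with Δl_i = b_i / cosα_i.
Slice 1: Δl = 2.0/cos(-1.4°) = 2.001 m; N'_1 = 26·cos(-1.4°) − 4·2.001 = 18.0; c'Δl = 7.00; W sinα = -0.6
Slice 2: Δl = 1.7/cos7.3° = 1.714 m; N'_2 = 56·cos7.3° − 15·1.714 = 29.8; c'Δl = 6.00; W sinα = 7.1
Slice 3: Δl = 2.4/cos17.0° = 2.510 m; N'_3 = 117·cos17.0° − 18·2.510 = 66.7; c'Δl = 8.78; W sinα = 34.2
Slice 4: Δl = 2.8/cos30.3° = 3.243 m; N'_4 = 115·cos30.3° − 15·3.243 = 50.6; c'Δl = 11.35; W sinα = 58.0
Slice 5: Δl = 1.4/cos42.4° = 1.896 m; N'_5 = 18·cos42.4° − 5·1.896 = 3.8; c'Δl = 6.64; W sinα = 12.1
Σc'Δl = 39.8 kN/m; ΣN' = 169.0 kN/m; ΣW sinα = 110.8 kN/m
Resisting = 39.8 + 169.0·tan25.5° = 39.8 + 80.6 = 120.4 kN/m
FS = 120.4 / 110.8 = 1.086

FS = 1.09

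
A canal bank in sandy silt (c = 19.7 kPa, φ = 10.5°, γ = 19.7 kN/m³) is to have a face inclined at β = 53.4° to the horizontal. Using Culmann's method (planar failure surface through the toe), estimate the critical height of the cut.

H_c = 11.81 m

Culmann's analysis gives the critical failure plane at α_cr = (β + φ)/2 = (53.4 + 10.5)/2 = 31.9°, and the critical height
H_c = (4c/γ) · sinβ cosφ / [1 − cos(β − φ)]
    = (4·19.7/19.7) · sin53.4°·cos10.5° / [1 − cos(42.9°)]
    = 4.000 · 0.8028·0.9833 / [1 − 0.7325]
    = 4.000 · 0.7894 / 0.2675
    = 11.81 m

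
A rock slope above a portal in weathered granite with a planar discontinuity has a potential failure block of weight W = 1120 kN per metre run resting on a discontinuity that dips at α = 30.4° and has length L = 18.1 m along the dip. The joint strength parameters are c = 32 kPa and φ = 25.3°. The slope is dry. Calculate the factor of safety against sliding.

FS = 1.83

Resolving the block weight along and normal to the plane and applying the Mohr–Coulomb strength on the joint:
N' = W cosα = 1120·cos30.4° = 966.0 kN/m
Driving force T = W sinα = 1120·sin30.4° = 566.8 kN/m
Resisting force R = c·L + N'·tanφ = 32·18.1 + 966.0·tan25.3° = 579.2 + 456.6 = 1035.8 kN/m
FS = R / T = 1035.8 / 566.8 = 1.828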